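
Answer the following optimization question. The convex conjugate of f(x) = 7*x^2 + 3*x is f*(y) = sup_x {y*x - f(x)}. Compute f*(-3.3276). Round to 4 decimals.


f*(y) = sup_x {y*x - a*x^2 - b*x} = sup_x {(y-b)*x - a*x^2}
FOC: (y - b) - 2a*x = 0 => x* = (y - b)/(2a)
x* = (-3.3276 - 3)/(2*7) = -0.452
f*(-3.3276) = (y-b)^2/(4a) = (-3.3276 - 3)^2/(4*7)
= 40.0385/28 = 1.4299


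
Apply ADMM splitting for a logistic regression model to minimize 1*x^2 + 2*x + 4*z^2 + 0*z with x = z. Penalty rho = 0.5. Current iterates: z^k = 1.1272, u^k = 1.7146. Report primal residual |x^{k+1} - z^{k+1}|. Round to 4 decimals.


ADMM iteration with rho = 0.5, z^k = 1.1272, u^k = 1.7146
Step 1: x-update.
Minimize 1*x^2 + 2*x + (0.5/2)*(x - 1.1272 + 1.7146)^2
FOC: (2*1 + 0.5)*x = -2 + 0.5*(1.1272 - 1.7146)
x^{k+1} = -0.9175
Step 2: z-update.
Minimize 4*z^2 + 0*z + (0.5/2)*(-0.9175 - z + 1.7146)^2
FOC: (2*4 + 0.5)*z = 0 + 0.5*(-0.9175 + 1.7146)
z^{k+1} = 0.0469
Step 3: u-update.
u^{k+1} = 1.7146 - 0.9175 - 0.0469 = 0.7502
Step 4: Primal residual = |-0.9175 - 0.0469| = 0.9644


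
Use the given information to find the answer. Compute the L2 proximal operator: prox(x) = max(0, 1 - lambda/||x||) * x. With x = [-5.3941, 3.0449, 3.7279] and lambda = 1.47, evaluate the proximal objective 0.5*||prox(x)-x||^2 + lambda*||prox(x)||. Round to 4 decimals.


Step 1: Compute ||x||.
||x|| = 7.2295
Step 2: Compute scaling factor.
scale = max(0, 1 - 1.47/7.2295) = 0.7967
Step 3: prox(x) = [-4.2973, 2.4258, 2.9699]
||prox(x)|| = 5.7595
Step 4: Proximal objective.
0.5*||prox-x||^2 = 1.0805
lambda*||prox|| = 8.4665
Total = 9.5468


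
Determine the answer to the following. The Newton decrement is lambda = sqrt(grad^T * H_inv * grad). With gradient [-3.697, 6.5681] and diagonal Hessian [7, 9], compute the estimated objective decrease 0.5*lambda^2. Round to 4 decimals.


Step 1: H is diagonal, so H^(-1) * g = [-0.5281, 0.7298].
Step 2: g^T H^(-1) g = sum_i g_i^2 / H_ii
  = (-3.697)^2/7 + (6.5681)^2/9
  = 1.9525 + 4.7933 = 6.7459
Step 3: Objective decrease = 0.5 * g^T H^(-1) g = 3.3729


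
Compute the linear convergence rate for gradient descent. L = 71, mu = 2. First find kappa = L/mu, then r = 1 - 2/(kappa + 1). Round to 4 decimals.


Step 1: Compute the condition number.
kappa = L/mu = 71/2 = 35.5
Step 2: Compute the convergence rate.
r = 1 - 2/(kappa + 1) = 1 - 2*mu/(L + mu) = (L - mu)/(L + mu) = 69/73 = 0.9452


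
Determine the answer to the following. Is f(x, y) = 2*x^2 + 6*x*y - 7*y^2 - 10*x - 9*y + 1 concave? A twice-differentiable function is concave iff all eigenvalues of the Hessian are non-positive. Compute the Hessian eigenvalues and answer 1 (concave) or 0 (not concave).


The Hessian of f(x,y) = 2*x^2 + 6*x*y - 7*y^2 - 10*x - 9*y + 1 is:
H = [[4, 6], [6, -14]]
Trace = 4 - 14 = -10
Determinant = 4*-14 - (6)^2 = -92
Discriminant = (-10)^2 - 4*-92 = 468.0
Eigenvalues: lambda_1 = -15.8167, lambda_2 = 5.8167
The function is not concave.

0


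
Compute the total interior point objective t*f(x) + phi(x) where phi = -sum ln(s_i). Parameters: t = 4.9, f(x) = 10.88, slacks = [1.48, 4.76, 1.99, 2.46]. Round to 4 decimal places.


Step 1: Compute log-barrier.
ln values: [0.392, 1.5602, 0.6881, 0.9002]
phi = -(0.392 + 1.5602 + 0.6881 + 0.9002) = -3.5406
Step 2: Compute augmented objective.
t*f(x) = 4.9*10.88 = 53.312
Total = 53.312 - 3.5406 = 49.7714


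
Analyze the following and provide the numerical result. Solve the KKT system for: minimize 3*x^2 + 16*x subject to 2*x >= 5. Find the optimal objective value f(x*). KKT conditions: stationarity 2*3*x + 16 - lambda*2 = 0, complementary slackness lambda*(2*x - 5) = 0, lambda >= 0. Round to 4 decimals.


Step 1: Try lambda = 0 (constraint inactive).
x_unc = -16/(2*3) = -2.6667
Check: 2*-2.6667 = -5.3334 < 5 -- violated!
Step 2: Constraint must be active: 2*x = 5
x* = 5/2 = 2.5
lambda = (2*3*2.5 + 16)/2 = 15.5
Step 3: Compute optimal value.
f(x*) = 3*2.5^2 + 16*2.5 = 58.75


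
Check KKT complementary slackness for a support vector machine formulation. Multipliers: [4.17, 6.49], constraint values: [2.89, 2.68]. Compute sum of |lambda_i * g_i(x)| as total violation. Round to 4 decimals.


KKT complementary slackness check:
lambda_1 * g_1 = 4.17 * 2.89 = 12.0513
lambda_2 * g_2 = 6.49 * 2.68 = 17.3932
Total violation = 12.0513 + 17.3932 = 29.4445


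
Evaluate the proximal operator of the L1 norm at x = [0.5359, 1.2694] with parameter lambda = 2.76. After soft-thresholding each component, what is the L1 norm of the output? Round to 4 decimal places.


Soft-thresholding with lambda = 2.76:
prox(0.5359) = sign(0.5359)*max(|0.5359| - 2.76, 0) = 0.0
prox(1.2694) = sign(1.2694)*max(|1.2694| - 2.76, 0) = 0.0
prox(x) = [0.0, 0.0]
||prox(x)||_1 = 0.0 + 0.0 = 0.0


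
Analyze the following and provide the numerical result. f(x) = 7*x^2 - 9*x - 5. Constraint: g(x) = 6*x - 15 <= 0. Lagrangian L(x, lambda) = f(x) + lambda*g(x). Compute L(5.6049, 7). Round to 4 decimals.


Step 1: Evaluate f(x).
f(5.6049) = 7*5.6049^2 - 9*5.6049 - 5 = 164.4602
Step 2: Evaluate g(x).
g(5.6049) = 6*5.6049 - 15 = 18.6294
Step 3: Compute Lagrangian.
L = 164.4602 + 7*18.6294 = 294.866


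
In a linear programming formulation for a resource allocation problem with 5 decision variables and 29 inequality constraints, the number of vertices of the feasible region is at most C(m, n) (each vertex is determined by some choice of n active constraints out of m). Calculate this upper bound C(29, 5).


Each vertex corresponds to some choice of n active constraints out of m, so the number of vertices is at most C(m, n) = m! / (n!(m-n)!).
m = 29, n = 5
Numerator: 29 * 28 * 27 * 26 * 25
Denominator: 5! = 120
C(29, 5) = 118755


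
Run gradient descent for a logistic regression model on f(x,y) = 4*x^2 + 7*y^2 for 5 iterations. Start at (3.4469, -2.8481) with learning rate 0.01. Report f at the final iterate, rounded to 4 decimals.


Gradient descent on f(x,y) = 4*x^2 + 7*y^2.
Starting point: (3.4469, -2.8481), alpha = 0.01
Step 1: grad_x = 2*4*3.4469 = 27.5752, grad_y = 2*7*-2.8481 = -39.8734
  x_1 = 3.4469 - 0.01*27.5752 = 3.1711
  y_1 = -2.8481 - 0.01*-39.8734 = -2.4494
Step 2: grad_x = 2*4*3.1711 = 25.3692, grad_y = 2*7*-2.4494 = -34.2911
  x_2 = 3.1711 - 0.01*25.3692 = 2.9175
  y_2 = -2.4494 - 0.01*-34.2911 = -2.1065
Step 3: grad_x = 2*4*2.9175 = 23.3396, grad_y = 2*7*-2.1065 = -29.4904
  x_3 = 2.9175 - 0.01*23.3396 = 2.6841
  y_3 = -2.1065 - 0.01*-29.4904 = -1.8116
Step 4: grad_x = 2*4*2.6841 = 21.4725, grad_y = 2*7*-1.8116 = -25.3617
  x_4 = 2.6841 - 0.01*21.4725 = 2.4693
  y_4 = -1.8116 - 0.01*-25.3617 = -1.5579
Step 5: grad_x = 2*4*2.4693 = 19.7547, grad_y = 2*7*-1.5579 = -21.8111
  x_5 = 2.4693 - 0.01*19.7547 = 2.2718
  y_5 = -1.5579 - 0.01*-21.8111 = -1.3398
f(2.2718, -1.3398) = 4*2.2718^2 + 7*(-1.3398)^2 = 33.21


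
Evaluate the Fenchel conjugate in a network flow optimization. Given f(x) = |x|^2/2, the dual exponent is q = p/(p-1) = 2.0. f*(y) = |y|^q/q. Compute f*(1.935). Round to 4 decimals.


The conjugate exponent q satisfies 1/p + 1/q = 1.
p = 2, so q = 2/(2 - 1) = 2.0
|y|^q = 1.935^2.0 = 3.7442
f*(1.935) = 3.7442 / 2.0 = 1.8721


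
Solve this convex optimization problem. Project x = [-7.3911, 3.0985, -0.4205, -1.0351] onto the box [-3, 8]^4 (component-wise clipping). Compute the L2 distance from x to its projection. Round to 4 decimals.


Project each component onto [-3, 8].
clip(-7.3911) = -3.0, clip(3.0985) = 3.0985, clip(-0.4205) = -0.4205, clip(-1.0351) = -1.0351
Projection = [-3.0, 3.0985, -0.4205, -1.0351]
Squared diffs: [19.2818, 0.0, 0.0, 0.0]
Distance = sqrt(19.2818) = 4.3911


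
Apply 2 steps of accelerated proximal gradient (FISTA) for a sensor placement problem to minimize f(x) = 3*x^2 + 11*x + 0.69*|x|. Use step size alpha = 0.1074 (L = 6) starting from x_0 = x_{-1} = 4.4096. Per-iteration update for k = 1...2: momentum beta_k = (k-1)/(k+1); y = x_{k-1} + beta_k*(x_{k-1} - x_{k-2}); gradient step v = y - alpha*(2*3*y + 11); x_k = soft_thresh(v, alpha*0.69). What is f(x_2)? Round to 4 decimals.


FISTA on f(x) = 3*x^2 + 11*x + 0.69*|x|
L = 6, alpha = 0.1074
Iteration 1: beta = 0.0, y = 4.4096 + 0.0*(4.4096 - 4.4096) = 4.4096
  grad(y) = 37.4576, v = y - alpha*grad = 0.3867
  prox(v) = soft_thresh(0.3867, 0.0741) = 0.3125
Iteration 2: beta = 0.3333, y = 0.3125 + 0.3333*(0.3125 - 4.4096) = -1.0531
  grad(y) = 4.6812, v = y - alpha*grad = -1.5559
  prox(v) = soft_thresh(-1.5559, 0.0741) = -1.4818
f(x_2) = 3*(-1.4818)^2 + 11*(-1.4818) + 0.69*|-1.4818| = -8.6901


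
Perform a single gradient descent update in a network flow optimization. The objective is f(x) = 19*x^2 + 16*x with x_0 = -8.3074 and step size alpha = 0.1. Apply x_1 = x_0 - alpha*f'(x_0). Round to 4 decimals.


We compute the gradient at x_0 and apply the update.
f'(x) = 38*x + 16
f'(-8.3074) = 38*-8.3074 + 16 = -299.6812
x_1 = -8.3074 - 0.1*-299.6812 = 21.6607


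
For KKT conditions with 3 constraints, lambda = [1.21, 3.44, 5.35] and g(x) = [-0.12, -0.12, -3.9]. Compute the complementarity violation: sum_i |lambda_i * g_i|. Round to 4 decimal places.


KKT complementary slackness check:
lambda_1 * g_1 = 1.21 * -0.12 = -0.1452
lambda_2 * g_2 = 3.44 * -0.12 = -0.4128
lambda_3 * g_3 = 5.35 * -3.9 = -20.865
Total violation = 0.1452 + 0.4128 + 20.865 = 21.423


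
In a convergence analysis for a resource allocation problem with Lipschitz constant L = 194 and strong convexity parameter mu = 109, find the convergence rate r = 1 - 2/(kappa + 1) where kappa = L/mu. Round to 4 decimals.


Step 1: Compute the condition number.
kappa = L/mu = 194/109 = 1.7798
Step 2: Compute the convergence rate.
r = 1 - 2/(kappa + 1) = 1 - 2*mu/(L + mu) = (L - mu)/(L + mu) = 85/303 = 0.2805


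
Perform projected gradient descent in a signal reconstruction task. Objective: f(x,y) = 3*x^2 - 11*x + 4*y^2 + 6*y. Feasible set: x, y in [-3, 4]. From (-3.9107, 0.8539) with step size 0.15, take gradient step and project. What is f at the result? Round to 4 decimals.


Step 1: Compute gradient at (-3.9107, 0.8539).
grad_x = 2*3*-3.9107 - 11 = -34.4642
grad_y = 2*4*0.8539 + 6 = 12.8312
Step 2: Gradient step.
x_raw = -3.9107 - 0.15*-34.4642 = 1.2589
y_raw = 0.8539 - 0.15*12.8312 = -1.0708
Step 3: Project onto [-3, 4].
x_proj = clip(1.2589) = 1.2589
y_proj = clip(-1.0708) = -1.0708
Step 4: Evaluate f.
f(1.2589, -1.0708) = -10.9319


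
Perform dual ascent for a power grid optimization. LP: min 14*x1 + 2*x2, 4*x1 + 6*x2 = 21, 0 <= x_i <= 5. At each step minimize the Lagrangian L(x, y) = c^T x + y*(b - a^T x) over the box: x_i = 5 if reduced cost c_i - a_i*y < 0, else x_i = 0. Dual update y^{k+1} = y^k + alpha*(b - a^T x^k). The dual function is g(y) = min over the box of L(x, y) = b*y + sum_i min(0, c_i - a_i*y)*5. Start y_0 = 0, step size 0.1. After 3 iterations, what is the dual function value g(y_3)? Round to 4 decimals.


Dual ascent for LP: min 14*x1 + 2*x2, 4*x1 + 6*x2 = 21, 0 <= x_i <= 5
Step 1: y^k = 0.0, reduced costs: (14.0, 2.0)
  x^k = (0.0, 0.0), subgradient = b - a^T x = 21.0
  y^{k+1} = 0.0 + 0.1*21.0 = 2.1
Step 2: y^k = 2.1, reduced costs: (5.6, -10.6)
  x^k = (0.0, 5.0), subgradient = b - a^T x = -9.0
  y^{k+1} = 2.1 + 0.1*-9.0 = 1.2
Step 3: y^k = 1.2, reduced costs: (9.2, -5.2)
  x^k = (0.0, 5.0), subgradient = b - a^T x = -9.0
  y^{k+1} = 1.2 + 0.1*-9.0 = 0.3
Dual objective at y_3 = 0.3: reduced costs (12.8, 0.2), box minimizer x = (0.0, 0.0)
g(y_3) = b*y + (c1 - a1*y)*x1 + (c2 - a2*y)*x2 = 21*0.3 + 12.8*0.0 + 0.2*0.0 = 6.3 + 0.0 + 0.0 = 6.3


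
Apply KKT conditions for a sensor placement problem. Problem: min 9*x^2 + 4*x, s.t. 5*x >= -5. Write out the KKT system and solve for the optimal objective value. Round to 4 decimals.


Step 1: Try lambda = 0 (constraint inactive).
Stationarity: 2*9*x + 4 = 0
x* = -4/(2*9) = -2/9 = -0.2222 (rounded; the exact value -2/9 is used below)
Check constraint: 5*-0.2222 = -1.111 >= -5 -- satisfied.
Step 2: Compute optimal value.
f(x*) = 9*(-2/9)^2 + 4*(-2/9) = -0.4444


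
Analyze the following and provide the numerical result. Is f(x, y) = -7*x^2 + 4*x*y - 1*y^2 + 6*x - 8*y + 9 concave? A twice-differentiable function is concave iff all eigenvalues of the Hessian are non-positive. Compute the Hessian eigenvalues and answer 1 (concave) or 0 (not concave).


The Hessian of f(x,y) = -7*x^2 + 4*x*y - 1*y^2 + 6*x - 8*y + 9 is:
H = [[-14, 4], [4, -2]]
Trace = -14 - 2 = -16
Determinant = -14*-2 - (4)^2 = 12
Discriminant = (-16)^2 - 4*12 = 208.0
Eigenvalues: lambda_1 = -15.2111, lambda_2 = -0.7889
The function is concave.

1


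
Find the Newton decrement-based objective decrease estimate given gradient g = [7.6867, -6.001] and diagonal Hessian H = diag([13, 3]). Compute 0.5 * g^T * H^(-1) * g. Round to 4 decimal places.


Step 1: H is diagonal, so H^(-1) * g = [0.5913, -2.0003].
Step 2: g^T H^(-1) g = sum_i g_i^2 / H_ii
  = (7.6867)^2/13 + (-6.001)^2/3
  = 4.545 + 12.004 = 16.549
Step 3: Objective decrease = 0.5 * g^T H^(-1) g = 8.2745


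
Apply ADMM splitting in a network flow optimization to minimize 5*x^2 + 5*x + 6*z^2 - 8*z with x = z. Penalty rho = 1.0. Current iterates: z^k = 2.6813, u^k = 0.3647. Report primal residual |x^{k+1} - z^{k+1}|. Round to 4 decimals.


ADMM iteration with rho = 1.0, z^k = 2.6813, u^k = 0.3647
Step 1: x-update.
Minimize 5*x^2 + 5*x + (1.0/2)*(x - 2.6813 + 0.3647)^2
FOC: (2*5 + 1.0)*x = -5 + 1.0*(2.6813 - 0.3647)
x^{k+1} = -0.2439
Step 2: z-update.
Minimize 6*z^2 - 8*z + (1.0/2)*(-0.2439 - z + 0.3647)^2
FOC: (2*6 + 1.0)*z = 8 + 1.0*(-0.2439 + 0.3647)
z^{k+1} = 0.6247
Step 3: u-update.
u^{k+1} = 0.3647 - 0.2439 - 0.6247 = -0.5039
Step 4: Primal residual = |-0.2439 - 0.6247| = 0.8686


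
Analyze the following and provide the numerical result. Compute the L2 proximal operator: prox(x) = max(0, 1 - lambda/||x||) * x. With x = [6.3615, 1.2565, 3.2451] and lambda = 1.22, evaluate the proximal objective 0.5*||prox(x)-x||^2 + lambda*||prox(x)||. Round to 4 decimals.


Step 1: Compute ||x||.
||x|| = 7.2511
Step 2: Compute scaling factor.
scale = max(0, 1 - 1.22/7.2511) = 0.8317
Step 3: prox(x) = [5.2912, 1.0451, 2.6991]
||prox(x)|| = 6.0311
Step 4: Proximal objective.
0.5*||prox-x||^2 = 0.7442
lambda*||prox|| = 7.3579
Total = 8.1021


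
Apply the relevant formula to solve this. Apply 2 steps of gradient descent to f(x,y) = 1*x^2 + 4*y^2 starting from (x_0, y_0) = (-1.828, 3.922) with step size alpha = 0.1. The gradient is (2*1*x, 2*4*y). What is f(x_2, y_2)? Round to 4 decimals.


Gradient descent on f(x,y) = 1*x^2 + 4*y^2.
Starting point: (-1.828, 3.922), alpha = 0.1
Step 1: grad_x = 2*1*-1.828 = -3.656, grad_y = 2*4*3.922 = 31.376
  x_1 = -1.828 - 0.1*-3.656 = -1.4624
  y_1 = 3.922 - 0.1*31.376 = 0.7844
Step 2: grad_x = 2*1*-1.4624 = -2.9248, grad_y = 2*4*0.7844 = 6.2752
  x_2 = -1.4624 - 0.1*-2.9248 = -1.1699
  y_2 = 0.7844 - 0.1*6.2752 = 0.1569
f(-1.1699, 0.1569) = 1*(-1.1699)^2 + 4*0.1569^2 = 1.4672


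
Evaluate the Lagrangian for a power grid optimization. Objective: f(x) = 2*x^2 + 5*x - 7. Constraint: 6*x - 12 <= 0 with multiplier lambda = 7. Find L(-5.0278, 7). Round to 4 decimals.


Step 1: Evaluate f(x).
f(-5.0278) = 2*(-5.0278)^2 + 5*(-5.0278) - 7 = 18.4185
Step 2: Evaluate g(x).
g(-5.0278) = 6*-5.0278 - 12 = -42.1668
Step 3: Compute Lagrangian.
L = 18.4185 + 7*-42.1668 = -276.7491


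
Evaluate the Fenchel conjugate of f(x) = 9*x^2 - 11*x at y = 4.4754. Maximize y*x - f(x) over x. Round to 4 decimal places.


f*(y) = sup_x {y*x - a*x^2 - b*x} = sup_x {(y-b)*x - a*x^2}
FOC: (y - b) - 2a*x = 0 => x* = (y - b)/(2a)
x* = (4.4754 + 11)/(2*9) = 0.8597
f*(4.4754) = (y-b)^2/(4a) = (4.4754 + 11)^2/(4*9)
= 239.488/36 = 6.6524


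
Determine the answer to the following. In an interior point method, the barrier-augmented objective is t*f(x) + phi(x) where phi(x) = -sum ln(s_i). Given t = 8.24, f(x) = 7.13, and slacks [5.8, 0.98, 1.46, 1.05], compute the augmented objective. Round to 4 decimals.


Step 1: Compute log-barrier.
ln values: [1.7579, -0.0202, 0.3784, 0.0488]
phi = -(1.7579 - 0.0202 + 0.3784 + 0.0488) = -2.1649
Step 2: Compute augmented objective.
t*f(x) = 8.24*7.13 = 58.7512
Total = 58.7512 - 2.1649 = 56.5863


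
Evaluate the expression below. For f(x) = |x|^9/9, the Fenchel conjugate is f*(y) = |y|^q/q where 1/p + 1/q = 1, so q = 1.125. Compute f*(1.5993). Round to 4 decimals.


The conjugate exponent q satisfies 1/p + 1/q = 1.
p = 9, so q = 9/(9 - 1) = 1.125
|y|^q = 1.5993^1.125 = 1.696
f*(1.5993) = 1.696 / 1.125 = 1.5075


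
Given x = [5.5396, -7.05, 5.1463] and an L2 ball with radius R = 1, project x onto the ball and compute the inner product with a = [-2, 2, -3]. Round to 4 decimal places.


Step 1: Compute ||x|| (intermediates to 6 decimals).
||x|| = sqrt(5.5396^2 + (-7.05)^2 + 5.1463^2) = 10.337992
Step 2: Project.
Since ||x|| > R, scale = R/||x|| = 1/10.337992 = 0.096731, proj(x) = scale * x
proj(x) = [0.535851, -0.681954, 0.497807]
Step 3: Dot product.
a^T * proj(x) = -2*0.535851 + 2*(-0.681954) - 3*0.497807 = -3.929


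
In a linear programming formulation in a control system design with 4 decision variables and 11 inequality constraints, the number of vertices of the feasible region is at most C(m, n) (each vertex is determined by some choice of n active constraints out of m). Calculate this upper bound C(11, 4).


Each vertex corresponds to some choice of n active constraints out of m, so the number of vertices is at most C(m, n) = m! / (n!(m-n)!).
m = 11, n = 4
Numerator: 11 * 10 * 9 * 8
Denominator: 4! = 24
C(11, 4) = 330


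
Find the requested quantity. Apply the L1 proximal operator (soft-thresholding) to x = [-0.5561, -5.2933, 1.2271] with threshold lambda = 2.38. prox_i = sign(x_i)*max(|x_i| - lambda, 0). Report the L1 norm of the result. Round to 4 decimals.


Soft-thresholding with lambda = 2.38:
prox(-0.5561) = sign(-0.5561)*max(|-0.5561| - 2.38, 0) = 0.0
prox(-5.2933) = sign(-5.2933)*max(|-5.2933| - 2.38, 0) = -2.9133
prox(1.2271) = sign(1.2271)*max(|1.2271| - 2.38, 0) = 0.0
prox(x) = [0.0, -2.9133, 0.0]
||prox(x)||_1 = 0.0 + 2.9133 + 0.0 = 2.9133


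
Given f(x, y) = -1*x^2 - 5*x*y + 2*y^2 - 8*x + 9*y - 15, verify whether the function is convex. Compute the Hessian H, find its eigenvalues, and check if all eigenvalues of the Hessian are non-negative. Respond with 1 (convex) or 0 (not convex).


The Hessian of f(x,y) = -1*x^2 - 5*x*y + 2*y^2 - 8*x + 9*y - 15 is:
H = [[-2, -5], [-5, 4]]
Trace = -2 + 4 = 2
Determinant = -2*4 - (-5)^2 = -33
Discriminant = (2)^2 - 4*-33 = 136.0
Eigenvalues: lambda_1 = -4.831, lambda_2 = 6.831
The function is not convex.

0


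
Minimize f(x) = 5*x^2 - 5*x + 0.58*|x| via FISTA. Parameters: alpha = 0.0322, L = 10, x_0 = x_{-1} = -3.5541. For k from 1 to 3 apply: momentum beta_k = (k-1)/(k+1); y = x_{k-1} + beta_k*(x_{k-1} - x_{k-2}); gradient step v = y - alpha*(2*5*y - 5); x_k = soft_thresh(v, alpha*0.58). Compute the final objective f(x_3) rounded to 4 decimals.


FISTA on f(x) = 5*x^2 - 5*x + 0.58*|x|
L = 10, alpha = 0.0322
Iteration 1: beta = 0.0, y = -3.5541 + 0.0*(-3.5541 + 3.5541) = -3.5541
  grad(y) = -40.541, v = y - alpha*grad = -2.2487
  prox(v) = soft_thresh(-2.2487, 0.0187) = -2.23
Iteration 2: beta = 0.3333, y = -2.23 + 0.3333*(-2.23 + 3.5541) = -1.7886
  grad(y) = -22.8864, v = y - alpha*grad = -1.0517
  prox(v) = soft_thresh(-1.0517, 0.0187) = -1.033
Iteration 3: beta = 0.5, y = -1.033 + 0.5*(-1.033 + 2.23) = -0.4345
  grad(y) = -9.3453, v = y - alpha*grad = -0.1336
  prox(v) = soft_thresh(-0.1336, 0.0187) = -0.1149
f(x_3) = 5*(-0.1149)^2 - 5*(-0.1149) + 0.58*|-0.1149| = 0.7074


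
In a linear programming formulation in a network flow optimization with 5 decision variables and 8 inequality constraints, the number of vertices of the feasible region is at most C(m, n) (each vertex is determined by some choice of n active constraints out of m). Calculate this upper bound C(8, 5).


Each vertex corresponds to some choice of n active constraints out of m, so the number of vertices is at most C(m, n) = m! / (n!(m-n)!).
m = 8, n = 5
Numerator: 8 * 7 * 6 * 5 * 4
Denominator: 5! = 120
C(8, 5) = 56


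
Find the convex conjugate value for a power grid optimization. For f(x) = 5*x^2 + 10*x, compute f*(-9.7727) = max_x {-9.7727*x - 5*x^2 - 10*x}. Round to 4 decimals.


f*(y) = sup_x {y*x - a*x^2 - b*x} = sup_x {(y-b)*x - a*x^2}
FOC: (y - b) - 2a*x = 0 => x* = (y - b)/(2a)
x* = (-9.7727 - 10)/(2*5) = -1.9773
f*(-9.7727) = (y-b)^2/(4a) = (-9.7727 - 10)^2/(4*5)
= 390.9597/20 = 19.548


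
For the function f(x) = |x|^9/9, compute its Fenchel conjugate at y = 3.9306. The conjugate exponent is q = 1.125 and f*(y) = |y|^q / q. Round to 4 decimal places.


The conjugate exponent q satisfies 1/p + 1/q = 1.
p = 9, so q = 9/(9 - 1) = 1.125
|y|^q = 3.9306^1.125 = 4.6641
f*(3.9306) = 4.6641 / 1.125 = 4.1459


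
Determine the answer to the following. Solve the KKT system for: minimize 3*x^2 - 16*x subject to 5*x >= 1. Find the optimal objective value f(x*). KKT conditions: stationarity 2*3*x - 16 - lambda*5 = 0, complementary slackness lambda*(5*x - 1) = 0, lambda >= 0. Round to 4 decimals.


Step 1: Try lambda = 0 (constraint inactive).
Stationarity: 2*3*x - 16 = 0
x* = 16/(2*3) = 8/3 = 2.6667 (rounded; the exact value 8/3 is used below)
Check constraint: 5*2.6667 = 13.3335 >= 1 -- satisfied.
Step 2: Compute optimal value.
f(x*) = 3*(8/3)^2 - 16*(8/3) = -21.3333


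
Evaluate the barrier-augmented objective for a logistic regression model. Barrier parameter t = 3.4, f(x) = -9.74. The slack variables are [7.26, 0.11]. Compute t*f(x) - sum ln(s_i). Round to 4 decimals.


Step 1: Compute log-barrier.
ln values: [1.9824, -2.2073]
phi = -(1.9824 - 2.2073) = 0.2249
Step 2: Compute augmented objective.
t*f(x) = 3.4*-9.74 = -33.116
Total = -33.116 + 0.2249 = -32.8911


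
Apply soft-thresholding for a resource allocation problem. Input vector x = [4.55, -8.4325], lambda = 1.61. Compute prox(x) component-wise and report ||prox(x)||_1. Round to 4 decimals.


Soft-thresholding with lambda = 1.61:
prox(4.55) = sign(4.55)*max(|4.55| - 1.61, 0) = 2.94
prox(-8.4325) = sign(-8.4325)*max(|-8.4325| - 1.61, 0) = -6.8225
prox(x) = [2.94, -6.8225]
||prox(x)||_1 = 2.94 + 6.8225 = 9.7625


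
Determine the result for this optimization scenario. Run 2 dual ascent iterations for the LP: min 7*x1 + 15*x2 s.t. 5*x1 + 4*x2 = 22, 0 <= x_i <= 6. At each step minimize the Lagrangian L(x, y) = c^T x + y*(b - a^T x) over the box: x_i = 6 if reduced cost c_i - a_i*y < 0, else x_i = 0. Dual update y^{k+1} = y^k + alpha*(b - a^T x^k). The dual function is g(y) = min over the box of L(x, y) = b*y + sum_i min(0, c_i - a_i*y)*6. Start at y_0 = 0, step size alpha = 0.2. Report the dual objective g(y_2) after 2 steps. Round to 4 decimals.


Dual ascent for LP: min 7*x1 + 15*x2, 5*x1 + 4*x2 = 22, 0 <= x_i <= 6
Step 1: y^k = 0.0, reduced costs: (7.0, 15.0)
  x^k = (0.0, 0.0), subgradient = b - a^T x = 22.0
  y^{k+1} = 0.0 + 0.2*22.0 = 4.4
Step 2: y^k = 4.4, reduced costs: (-15.0, -2.6)
  x^k = (6.0, 6.0), subgradient = b - a^T x = -32.0
  y^{k+1} = 4.4 + 0.2*-32.0 = -2.0
Dual objective at y_2 = -2.0: reduced costs (17.0, 23.0), box minimizer x = (0.0, 0.0)
g(y_2) = b*y + (c1 - a1*y)*x1 + (c2 - a2*y)*x2 = 22*(-2.0) + 17.0*0.0 + 23.0*0.0 = -44.0 + 0.0 + 0.0 = -44.0


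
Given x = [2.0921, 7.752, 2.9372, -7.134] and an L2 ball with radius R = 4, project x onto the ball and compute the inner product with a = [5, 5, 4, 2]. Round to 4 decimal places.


Step 1: Compute ||x|| (intermediates to 6 decimals).
||x|| = sqrt(2.0921^2 + 7.752^2 + 2.9372^2 + (-7.134)^2) = 11.135146
Step 2: Project.
Since ||x|| > R, scale = R/||x|| = 4/11.135146 = 0.359223, proj(x) = scale * x
proj(x) = [0.75153, 2.784697, 1.05511, -2.562697]
Step 3: Dot product.
a^T * proj(x) = 5*0.75153 + 5*2.784697 + 4*1.05511 + 2*(-2.562697) = 16.7762


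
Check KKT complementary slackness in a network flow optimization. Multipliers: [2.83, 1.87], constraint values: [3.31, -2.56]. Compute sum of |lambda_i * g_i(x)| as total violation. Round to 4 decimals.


KKT complementary slackness check:
lambda_1 * g_1 = 2.83 * 3.31 = 9.3673
lambda_2 * g_2 = 1.87 * -2.56 = -4.7872
Total violation = 9.3673 + 4.7872 = 14.1545


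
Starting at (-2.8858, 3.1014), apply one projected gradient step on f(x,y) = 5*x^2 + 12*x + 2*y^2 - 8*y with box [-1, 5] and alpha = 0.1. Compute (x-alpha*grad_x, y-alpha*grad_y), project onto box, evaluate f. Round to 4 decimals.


Step 1: Compute gradient at (-2.8858, 3.1014).
grad_x = 2*5*-2.8858 + 12 = -16.858
grad_y = 2*2*3.1014 - 8 = 4.4056
Step 2: Gradient step.
x_raw = -2.8858 - 0.1*-16.858 = -1.2
y_raw = 3.1014 - 0.1*4.4056 = 2.6608
Step 3: Project onto [-1, 5].
x_proj = clip(-1.2) = -1.0
y_proj = clip(2.6608) = 2.6608
Step 4: Evaluate f.
f(-1.0, 2.6608) = -14.1266


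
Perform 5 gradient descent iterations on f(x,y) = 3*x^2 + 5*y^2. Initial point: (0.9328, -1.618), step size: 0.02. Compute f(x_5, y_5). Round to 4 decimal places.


Gradient descent on f(x,y) = 3*x^2 + 5*y^2.
Starting point: (0.9328, -1.618), alpha = 0.02
Step 1: grad_x = 2*3*0.9328 = 5.5968, grad_y = 2*5*-1.618 = -16.18
  x_1 = 0.9328 - 0.02*5.5968 = 0.8209
  y_1 = -1.618 - 0.02*-16.18 = -1.2944
Step 2: grad_x = 2*3*0.8209 = 4.9252, grad_y = 2*5*-1.2944 = -12.944
  x_2 = 0.8209 - 0.02*4.9252 = 0.7224
  y_2 = -1.2944 - 0.02*-12.944 = -1.0355
Step 3: grad_x = 2*3*0.7224 = 4.3342, grad_y = 2*5*-1.0355 = -10.3552
  x_3 = 0.7224 - 0.02*4.3342 = 0.6357
  y_3 = -1.0355 - 0.02*-10.3552 = -0.8284
Step 4: grad_x = 2*3*0.6357 = 3.8141, grad_y = 2*5*-0.8284 = -8.2842
  x_4 = 0.6357 - 0.02*3.8141 = 0.5594
  y_4 = -0.8284 - 0.02*-8.2842 = -0.6627
Step 5: grad_x = 2*3*0.5594 = 3.3564, grad_y = 2*5*-0.6627 = -6.6273
  x_5 = 0.5594 - 0.02*3.3564 = 0.4923
  y_5 = -0.6627 - 0.02*-6.6273 = -0.5302
f(0.4923, -0.5302) = 3*0.4923^2 + 5*(-0.5302)^2 = 2.1325


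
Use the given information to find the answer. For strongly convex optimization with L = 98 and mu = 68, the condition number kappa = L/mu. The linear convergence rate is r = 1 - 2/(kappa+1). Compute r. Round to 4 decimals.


Step 1: Compute the condition number.
kappa = L/mu = 98/68 = 1.4412
Step 2: Compute the convergence rate.
r = 1 - 2/(kappa + 1) = 1 - 2*mu/(L + mu) = (L - mu)/(L + mu) = 30/166 = 0.1807


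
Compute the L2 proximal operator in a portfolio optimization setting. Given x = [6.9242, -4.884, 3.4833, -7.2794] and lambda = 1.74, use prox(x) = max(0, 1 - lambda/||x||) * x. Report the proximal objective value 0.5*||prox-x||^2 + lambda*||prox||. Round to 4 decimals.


Step 1: Compute ||x||.
||x|| = 11.7013
Step 2: Compute scaling factor.
scale = max(0, 1 - 1.74/11.7013) = 0.8513
Step 3: prox(x) = [5.8946, -4.1577, 2.9653, -6.1969]
||prox(x)|| = 9.9613
Step 4: Proximal objective.
0.5*||prox-x||^2 = 1.5138
lambda*||prox|| = 17.3327
Total = 18.8465


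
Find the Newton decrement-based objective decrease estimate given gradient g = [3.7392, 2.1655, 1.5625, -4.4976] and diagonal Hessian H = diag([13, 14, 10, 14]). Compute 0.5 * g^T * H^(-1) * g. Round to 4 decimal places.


Step 1: H is diagonal, so H^(-1) * g = [0.2876, 0.1547, 0.1563, -0.3213].
Step 2: g^T H^(-1) g = sum_i g_i^2 / H_ii
  = (3.7392)^2/13 + (2.1655)^2/14 + (1.5625)^2/10 + (-4.4976)^2/14
  = 1.0755 + 0.335 + 0.2441 + 1.4449 = 3.0995
Step 3: Objective decrease = 0.5 * g^T H^(-1) g = 1.5497


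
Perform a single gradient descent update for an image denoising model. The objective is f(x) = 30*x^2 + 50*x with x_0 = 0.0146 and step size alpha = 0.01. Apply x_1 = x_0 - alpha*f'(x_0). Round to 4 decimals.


We compute the gradient at x_0 and apply the update.
f'(x) = 60*x + 50
f'(0.0146) = 60*0.0146 + 50 = 50.876
x_1 = 0.0146 - 0.01*50.876 = -0.4942


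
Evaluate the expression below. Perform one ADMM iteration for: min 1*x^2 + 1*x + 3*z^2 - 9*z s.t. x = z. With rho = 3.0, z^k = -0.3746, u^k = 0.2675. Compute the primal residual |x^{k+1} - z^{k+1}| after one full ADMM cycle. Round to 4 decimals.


ADMM iteration with rho = 3.0, z^k = -0.3746, u^k = 0.2675
Step 1: x-update.
Minimize 1*x^2 + 1*x + (3.0/2)*(x + 0.3746 + 0.2675)^2
FOC: (2*1 + 3.0)*x = -1 + 3.0*(-0.3746 - 0.2675)
x^{k+1} = -0.5853
Step 2: z-update.
Minimize 3*z^2 - 9*z + (3.0/2)*(-0.5853 - z + 0.2675)^2
FOC: (2*3 + 3.0)*z = 9 + 3.0*(-0.5853 + 0.2675)
z^{k+1} = 0.8941
Step 3: u-update.
u^{k+1} = 0.2675 - 0.5853 - 0.8941 = -1.2118
Step 4: Primal residual = |-0.5853 - 0.8941| = 1.4793


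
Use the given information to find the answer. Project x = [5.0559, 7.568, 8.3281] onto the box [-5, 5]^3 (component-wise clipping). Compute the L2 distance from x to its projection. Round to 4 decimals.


Project each component onto [-5, 5].
clip(5.0559) = 5.0, clip(7.568) = 5.0, clip(8.3281) = 5.0
Projection = [5.0, 5.0, 5.0]
Squared diffs: [0.0031, 6.5946, 11.0762]
Distance = sqrt(17.6739) = 4.204


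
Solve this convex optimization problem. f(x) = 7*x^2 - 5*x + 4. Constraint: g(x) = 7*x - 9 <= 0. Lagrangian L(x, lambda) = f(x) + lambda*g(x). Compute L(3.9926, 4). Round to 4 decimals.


Step 1: Evaluate f(x).
f(3.9926) = 7*3.9926^2 - 5*3.9926 + 4 = 95.623
Step 2: Evaluate g(x).
g(3.9926) = 7*3.9926 - 9 = 18.9482
Step 3: Compute Lagrangian.
L = 95.623 + 4*18.9482 = 171.4158


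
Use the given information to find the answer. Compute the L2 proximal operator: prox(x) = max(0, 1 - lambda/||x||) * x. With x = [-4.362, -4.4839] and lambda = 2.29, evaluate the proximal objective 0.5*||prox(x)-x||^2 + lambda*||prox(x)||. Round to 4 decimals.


Step 1: Compute ||x||.
||x|| = 6.2556
Step 2: Compute scaling factor.
scale = max(0, 1 - 2.29/6.2556) = 0.6339
Step 3: prox(x) = [-2.7652, -2.8425]
||prox(x)|| = 3.9656
Step 4: Proximal objective.
0.5*||prox-x||^2 = 2.6221
lambda*||prox|| = 9.0812
Total = 11.7033


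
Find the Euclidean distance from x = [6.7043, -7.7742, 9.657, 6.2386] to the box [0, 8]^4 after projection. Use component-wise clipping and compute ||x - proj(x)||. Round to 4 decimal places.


Project each component onto [0, 8].
clip(6.7043) = 6.7043, clip(-7.7742) = 0.0, clip(9.657) = 8.0, clip(6.2386) = 6.2386
Projection = [6.7043, 0.0, 8.0, 6.2386]
Squared diffs: [0.0, 60.4382, 2.7456, 0.0]
Distance = sqrt(63.1838) = 7.9488


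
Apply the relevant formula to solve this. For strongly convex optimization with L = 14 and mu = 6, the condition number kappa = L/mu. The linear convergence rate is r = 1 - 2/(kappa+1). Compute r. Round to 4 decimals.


Step 1: Compute the condition number.
kappa = L/mu = 14/6 = 2.3333
Step 2: Compute the convergence rate.
r = 1 - 2/(kappa + 1) = 1 - 2*mu/(L + mu) = (L - mu)/(L + mu) = 8/20 = 0.4


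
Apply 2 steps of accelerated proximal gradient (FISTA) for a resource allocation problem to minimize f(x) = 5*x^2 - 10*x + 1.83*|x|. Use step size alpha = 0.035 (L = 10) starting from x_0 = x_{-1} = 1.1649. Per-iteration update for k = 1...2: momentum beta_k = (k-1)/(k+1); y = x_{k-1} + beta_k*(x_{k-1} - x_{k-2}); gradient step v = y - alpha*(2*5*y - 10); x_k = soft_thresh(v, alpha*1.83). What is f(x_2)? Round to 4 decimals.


FISTA on f(x) = 5*x^2 - 10*x + 1.83*|x|
L = 10, alpha = 0.035
Iteration 1: beta = 0.0, y = 1.1649 + 0.0*(1.1649 - 1.1649) = 1.1649
  grad(y) = 1.649, v = y - alpha*grad = 1.1072
  prox(v) = soft_thresh(1.1072, 0.0641) = 1.0431
Iteration 2: beta = 0.3333, y = 1.0431 + 0.3333*(1.0431 - 1.1649) = 1.0025
  grad(y) = 0.0255, v = y - alpha*grad = 1.0017
  prox(v) = soft_thresh(1.0017, 0.0641) = 0.9376
f(x_2) = 5*0.9376^2 - 10*0.9376 + 1.83*|0.9376| = -3.2647


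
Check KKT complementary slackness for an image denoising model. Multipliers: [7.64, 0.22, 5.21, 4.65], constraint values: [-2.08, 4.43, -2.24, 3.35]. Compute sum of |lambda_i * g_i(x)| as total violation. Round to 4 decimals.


KKT complementary slackness check:
lambda_1 * g_1 = 7.64 * -2.08 = -15.8912
lambda_2 * g_2 = 0.22 * 4.43 = 0.9746
lambda_3 * g_3 = 5.21 * -2.24 = -11.6704
lambda_4 * g_4 = 4.65 * 3.35 = 15.5775
Total violation = 15.8912 + 0.9746 + 11.6704 + 15.5775 = 44.1137


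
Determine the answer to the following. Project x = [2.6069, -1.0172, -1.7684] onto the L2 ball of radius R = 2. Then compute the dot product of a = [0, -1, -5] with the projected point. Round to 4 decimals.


Step 1: Compute ||x|| (intermediates to 6 decimals).
||x|| = sqrt(2.6069^2 + (-1.0172)^2 + (-1.7684)^2) = 3.310266
Step 2: Project.
Since ||x|| > R, scale = R/||x|| = 2/3.310266 = 0.604181, proj(x) = scale * x
proj(x) = [1.575039, -0.614573, -1.068434]
Step 3: Dot product.
a^T * proj(x) = 0*1.575039 - 1*(-0.614573) - 5*(-1.068434) = 5.9567


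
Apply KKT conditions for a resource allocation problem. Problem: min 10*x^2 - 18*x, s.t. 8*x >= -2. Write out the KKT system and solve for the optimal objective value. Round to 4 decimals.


Step 1: Try lambda = 0 (constraint inactive).
Stationarity: 2*10*x - 18 = 0
x* = 18/(2*10) = 0.9
Check constraint: 8*0.9 = 7.2 >= -2 -- satisfied.
Step 2: Compute optimal value.
f(x*) = 10*0.9^2 - 18*0.9 = -8.1


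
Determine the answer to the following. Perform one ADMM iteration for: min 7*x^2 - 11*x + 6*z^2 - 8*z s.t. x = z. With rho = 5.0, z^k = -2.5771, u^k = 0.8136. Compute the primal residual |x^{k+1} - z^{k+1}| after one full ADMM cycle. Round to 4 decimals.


ADMM iteration with rho = 5.0, z^k = -2.5771, u^k = 0.8136
Step 1: x-update.
Minimize 7*x^2 - 11*x + (5.0/2)*(x + 2.5771 + 0.8136)^2
FOC: (2*7 + 5.0)*x = 11 + 5.0*(-2.5771 - 0.8136)
x^{k+1} = -0.3133
Step 2: z-update.
Minimize 6*z^2 - 8*z + (5.0/2)*(-0.3133 - z + 0.8136)^2
FOC: (2*6 + 5.0)*z = 8 + 5.0*(-0.3133 + 0.8136)
z^{k+1} = 0.6177
Step 3: u-update.
u^{k+1} = 0.8136 - 0.3133 - 0.6177 = -0.1175
Step 4: Primal residual = |-0.3133 - 0.6177| = 0.9311


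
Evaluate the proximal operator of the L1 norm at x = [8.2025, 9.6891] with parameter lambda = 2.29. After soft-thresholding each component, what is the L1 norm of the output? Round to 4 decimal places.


Soft-thresholding with lambda = 2.29:
prox(8.2025) = sign(8.2025)*max(|8.2025| - 2.29, 0) = 5.9125
prox(9.6891) = sign(9.6891)*max(|9.6891| - 2.29, 0) = 7.3991
prox(x) = [5.9125, 7.3991]
||prox(x)||_1 = 5.9125 + 7.3991 = 13.3116


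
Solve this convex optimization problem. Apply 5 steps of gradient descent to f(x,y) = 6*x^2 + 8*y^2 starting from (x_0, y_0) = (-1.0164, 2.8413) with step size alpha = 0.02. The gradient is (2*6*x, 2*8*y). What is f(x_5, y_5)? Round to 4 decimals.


Gradient descent on f(x,y) = 6*x^2 + 8*y^2.
Starting point: (-1.0164, 2.8413), alpha = 0.02
Step 1: grad_x = 2*6*-1.0164 = -12.1968, grad_y = 2*8*2.8413 = 45.4608
  x_1 = -1.0164 - 0.02*-12.1968 = -0.7725
  y_1 = 2.8413 - 0.02*45.4608 = 1.9321
Step 2: grad_x = 2*6*-0.7725 = -9.2696, grad_y = 2*8*1.9321 = 30.9133
  x_2 = -0.7725 - 0.02*-9.2696 = -0.5871
  y_2 = 1.9321 - 0.02*30.9133 = 1.3138
Step 3: grad_x = 2*6*-0.5871 = -7.0449, grad_y = 2*8*1.3138 = 21.0211
  x_3 = -0.5871 - 0.02*-7.0449 = -0.4462
  y_3 = 1.3138 - 0.02*21.0211 = 0.8934
Step 4: grad_x = 2*6*-0.4462 = -5.3541, grad_y = 2*8*0.8934 = 14.2943
  x_4 = -0.4462 - 0.02*-5.3541 = -0.3391
  y_4 = 0.8934 - 0.02*14.2943 = 0.6075
Step 5: grad_x = 2*6*-0.3391 = -4.0691, grad_y = 2*8*0.6075 = 9.7201
  x_5 = -0.3391 - 0.02*-4.0691 = -0.2577
  y_5 = 0.6075 - 0.02*9.7201 = 0.4131
f(-0.2577, 0.4131) = 6*(-0.2577)^2 + 8*0.4131^2 = 1.7637


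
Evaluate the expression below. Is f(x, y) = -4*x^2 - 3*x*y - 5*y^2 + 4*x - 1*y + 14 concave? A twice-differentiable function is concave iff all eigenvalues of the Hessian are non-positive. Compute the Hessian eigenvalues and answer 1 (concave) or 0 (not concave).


The Hessian of f(x,y) = -4*x^2 - 3*x*y - 5*y^2 + 4*x - 1*y + 14 is:
H = [[-8, -3], [-3, -10]]
Trace = -8 - 10 = -18
Determinant = -8*-10 - (-3)^2 = 71
Discriminant = (-18)^2 - 4*71 = 40.0
Eigenvalues: lambda_1 = -12.1623, lambda_2 = -5.8377
The function is concave.

1


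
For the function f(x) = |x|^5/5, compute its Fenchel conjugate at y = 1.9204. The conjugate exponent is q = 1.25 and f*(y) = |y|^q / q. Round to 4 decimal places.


The conjugate exponent q satisfies 1/p + 1/q = 1.
p = 5, so q = 5/(5 - 1) = 1.25
|y|^q = 1.9204^1.25 = 2.2607
f*(1.9204) = 2.2607 / 1.25 = 1.8085


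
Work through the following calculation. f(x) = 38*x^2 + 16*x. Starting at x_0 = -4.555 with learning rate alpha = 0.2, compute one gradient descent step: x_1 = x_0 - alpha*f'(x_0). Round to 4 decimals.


We compute the gradient at x_0 and apply the update.
f'(x) = 76*x + 16
f'(-4.555) = 76*-4.555 + 16 = -330.18
x_1 = -4.555 - 0.2*-330.18 = 61.481


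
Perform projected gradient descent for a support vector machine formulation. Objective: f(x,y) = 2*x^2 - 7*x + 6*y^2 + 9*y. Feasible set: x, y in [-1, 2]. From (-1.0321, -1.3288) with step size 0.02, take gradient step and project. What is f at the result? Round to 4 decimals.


Step 1: Compute gradient at (-1.0321, -1.3288).
grad_x = 2*2*-1.0321 - 7 = -11.1284
grad_y = 2*6*-1.3288 + 9 = -6.9456
Step 2: Gradient step.
x_raw = -1.0321 - 0.02*-11.1284 = -0.8095
y_raw = -1.3288 - 0.02*-6.9456 = -1.1899
Step 3: Project onto [-1, 2].
x_proj = clip(-0.8095) = -0.8095
y_proj = clip(-1.1899) = -1.0
Step 4: Evaluate f.
f(-0.8095, -1.0) = 3.9774


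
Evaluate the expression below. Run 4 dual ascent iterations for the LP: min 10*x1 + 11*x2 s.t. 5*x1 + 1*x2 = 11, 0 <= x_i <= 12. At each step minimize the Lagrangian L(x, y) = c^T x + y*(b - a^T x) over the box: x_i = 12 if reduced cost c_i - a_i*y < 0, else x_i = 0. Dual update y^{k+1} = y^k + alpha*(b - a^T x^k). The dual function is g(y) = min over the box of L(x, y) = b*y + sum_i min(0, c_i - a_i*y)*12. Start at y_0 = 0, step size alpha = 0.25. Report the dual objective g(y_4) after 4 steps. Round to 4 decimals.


Dual ascent for LP: min 10*x1 + 11*x2, 5*x1 + 1*x2 = 11, 0 <= x_i <= 12
Step 1: y^k = 0.0, reduced costs: (10.0, 11.0)
  x^k = (0.0, 0.0), subgradient = b - a^T x = 11.0
  y^{k+1} = 0.0 + 0.25*11.0 = 2.75
Step 2: y^k = 2.75, reduced costs: (-3.75, 8.25)
  x^k = (12.0, 0.0), subgradient = b - a^T x = -49.0
  y^{k+1} = 2.75 + 0.25*-49.0 = -9.5
Step 3: y^k = -9.5, reduced costs: (57.5, 20.5)
  x^k = (0.0, 0.0), subgradient = b - a^T x = 11.0
  y^{k+1} = -9.5 + 0.25*11.0 = -6.75
Step 4: y^k = -6.75, reduced costs: (43.75, 17.75)
  x^k = (0.0, 0.0), subgradient = b - a^T x = 11.0
  y^{k+1} = -6.75 + 0.25*11.0 = -4.0
Dual objective at y_4 = -4.0: reduced costs (30.0, 15.0), box minimizer x = (0.0, 0.0)
g(y_4) = b*y + (c1 - a1*y)*x1 + (c2 - a2*y)*x2 = 11*(-4.0) + 30.0*0.0 + 15.0*0.0 = -44.0 + 0.0 + 0.0 = -44.0


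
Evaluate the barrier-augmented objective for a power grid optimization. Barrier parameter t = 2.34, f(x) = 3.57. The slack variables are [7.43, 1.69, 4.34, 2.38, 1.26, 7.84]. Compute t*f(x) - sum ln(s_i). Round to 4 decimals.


Step 1: Compute log-barrier.
ln values: [2.0055, 0.5247, 1.4679, 0.8671, 0.2311, 2.0592]
phi = -(2.0055 + 0.5247 + 1.4679 + 0.8671 + 0.2311 + 2.0592) = -7.1556
Step 2: Compute augmented objective.
t*f(x) = 2.34*3.57 = 8.3538
Total = 8.3538 - 7.1556 = 1.1982


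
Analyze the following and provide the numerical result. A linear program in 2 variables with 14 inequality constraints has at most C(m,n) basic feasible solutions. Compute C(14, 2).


Each vertex corresponds to some choice of n active constraints out of m, so the number of vertices is at most C(m, n) = m! / (n!(m-n)!).
m = 14, n = 2
Numerator: 14 * 13
Denominator: 2! = 2
C(14, 2) = 91


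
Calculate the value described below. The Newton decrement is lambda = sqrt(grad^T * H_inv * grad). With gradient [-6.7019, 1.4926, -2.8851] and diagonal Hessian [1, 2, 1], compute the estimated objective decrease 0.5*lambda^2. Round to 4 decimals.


Step 1: H is diagonal, so H^(-1) * g = [-6.7019, 0.7463, -2.8851].
Step 2: g^T H^(-1) g = sum_i g_i^2 / H_ii
  = (-6.7019)^2/1 + (1.4926)^2/2 + (-2.8851)^2/1
  = 44.9155 + 1.1139 + 8.3238 = 54.3532
Step 3: Objective decrease = 0.5 * g^T H^(-1) g = 27.1766


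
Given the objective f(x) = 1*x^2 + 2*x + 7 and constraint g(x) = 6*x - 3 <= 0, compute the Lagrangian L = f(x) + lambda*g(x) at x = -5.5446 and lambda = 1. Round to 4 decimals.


Step 1: Evaluate f(x).
f(-5.5446) = 1*(-5.5446)^2 + 2*(-5.5446) + 7 = 26.6534
Step 2: Evaluate g(x).
g(-5.5446) = 6*-5.5446 - 3 = -36.2676
Step 3: Compute Lagrangian.
L = 26.6534 + 1*-36.2676 = -9.6142
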